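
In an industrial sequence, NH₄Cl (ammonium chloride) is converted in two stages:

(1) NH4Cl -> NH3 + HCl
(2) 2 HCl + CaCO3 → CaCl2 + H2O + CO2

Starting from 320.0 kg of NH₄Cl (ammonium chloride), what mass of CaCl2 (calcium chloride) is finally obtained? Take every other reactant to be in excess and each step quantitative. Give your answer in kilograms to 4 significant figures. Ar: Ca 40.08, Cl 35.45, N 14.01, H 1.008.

332.0 kg

M(NH4Cl) = 14.01 + 4(1.008) + 35.45 = 53.492 g/mol.
M(CaCl2) = 40.08 + 2(35.45) = 110.98 g/mol.
320.0 kg = 320000 g.
n(NH4Cl) = 320000 / 53.492 = 5982.2 mol.
Step 1 gives a 1:1 ratio of NH4Cl to HCl, so n(HCl) = 5982.2 mol.
In step 2 the HCl:CaCl2 ratio is 2:1, so n(CaCl2) = 2991.1 mol.
Mass of CaCl2 = 2991.1 × 110.98 = 331950 g = 332.0 kg.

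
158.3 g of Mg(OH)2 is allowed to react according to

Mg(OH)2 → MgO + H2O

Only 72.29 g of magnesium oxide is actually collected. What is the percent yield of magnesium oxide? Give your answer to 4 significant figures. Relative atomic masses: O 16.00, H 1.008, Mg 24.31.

66.08 %

M(Mg(OH)2) = 24.31 + 2(16.00) + 2(1.008) = 58.326 g/mol.
M(MgO) = 24.31 + 16.00 = 40.31 g/mol.
n(Mg(OH)2) = 158.30 g / 58.326 g/mol = 2.7141 mol.
From the equation the Mg(OH)2:MgO mole ratio is 1:1, so n(MgO) = 2.7141 × 1/1 = 2.7141 mol.
Mass of MgO = 2.7141 mol × 40.31 g/mol = 109.40 g.
This is the theoretical yield. Percent yield = 72.29 g / 109.40 g × 100% = 66.076%.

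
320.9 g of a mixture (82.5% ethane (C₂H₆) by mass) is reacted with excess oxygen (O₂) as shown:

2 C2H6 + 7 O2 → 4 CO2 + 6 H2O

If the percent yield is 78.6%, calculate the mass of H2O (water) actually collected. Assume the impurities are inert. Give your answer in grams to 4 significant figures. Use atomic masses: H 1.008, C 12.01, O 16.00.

Pure C2H6 available = 320.9 g × 0.825 = 264.74 g.
M(C2H6) = 2(12.01) + 6(1.008) = 30.068 g/mol.
M(H2O) = 2(1.008) + 16.00 = 18.016 g/mol.
n(C2H6) = 264.74 g / 30.068 g/mol = 8.8048 mol.
From the equation the C2H6:H2O mole ratio is 2:6, so n(H2O) = 8.8048 × 6/2 = 26.414 mol.
Mass of H2O = 26.414 mol × 18.016 g/mol = 475.88 g.
Actual mass collected = 475.88 g × 0.786 = 374.04 g.

374.0 g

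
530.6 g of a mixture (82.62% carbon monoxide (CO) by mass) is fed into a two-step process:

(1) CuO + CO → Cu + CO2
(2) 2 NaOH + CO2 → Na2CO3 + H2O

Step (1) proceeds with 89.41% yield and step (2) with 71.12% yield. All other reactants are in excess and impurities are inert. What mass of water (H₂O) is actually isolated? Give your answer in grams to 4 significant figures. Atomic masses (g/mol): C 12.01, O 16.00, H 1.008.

179.3 g

Pure CO = 530.6 × 0.8262 = 438.38 g.
M(CO) = 12.01 + 16.00 = 28.01 g/mol.
M(H2O) = 2(1.008) + 16.00 = 18.016 g/mol.
n(CO) = 438.38 / 28.01 = 15.651 mol.
Step 1 (CO:CO2 = 1:1): theoretical n(CO2) = 15.651 mol; at 89.41% yield, n(CO2) = 13.993 mol.
Step 2 (CO2:H2O = 1:1): theoretical n(H2O) = 13.993 mol, so theoretical mass = 13.993 × 18.016 = 252.11 g.
At 71.12% yield, actual mass of H2O = 252.11 × 0.7112 = 179.30 g.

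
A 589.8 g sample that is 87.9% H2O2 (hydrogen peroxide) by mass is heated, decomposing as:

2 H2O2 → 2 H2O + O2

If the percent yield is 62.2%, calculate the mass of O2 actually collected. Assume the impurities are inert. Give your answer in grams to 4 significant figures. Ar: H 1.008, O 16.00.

151.7 g

Pure H2O2 available = 589.8 g × 0.879 = 518.43 g.
M(H2O2) = 2(1.008) + 2(16.00) = 34.016 g/mol.
M(O2) = 2(16.00) = 32.00 g/mol.
n(H2O2) = 518.43 g / 34.016 g/mol = 15.241 mol.
From the equation the H2O2:O2 mole ratio is 2:1, so n(O2) = 15.241 × 1/2 = 7.6204 mol.
Mass of O2 = 7.6204 mol × 32.00 g/mol = 243.85 g.
Actual mass collected = 243.85 g × 0.622 = 151.68 g.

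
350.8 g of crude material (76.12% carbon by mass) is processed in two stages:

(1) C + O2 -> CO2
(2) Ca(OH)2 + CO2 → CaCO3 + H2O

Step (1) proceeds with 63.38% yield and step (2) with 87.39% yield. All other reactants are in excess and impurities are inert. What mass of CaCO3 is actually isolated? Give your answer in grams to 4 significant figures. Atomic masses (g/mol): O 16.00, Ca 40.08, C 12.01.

1233 g

Pure C = 350.8 × 0.7612 = 267.03 g.
M(C) = 12.01 g/mol.
M(CaCO3) = 40.08 + 12.01 + 3(16.00) = 100.09 g/mol.
n(C) = 267.03 / 12.01 = 22.234 mol.
Step 1 (C:CO2 = 1:1): theoretical n(CO2) = 22.234 mol; at 63.38% yield, n(CO2) = 14.092 mol.
Step 2 (CO2:CaCO3 = 1:1): theoretical n(CaCO3) = 14.092 mol, so theoretical mass = 14.092 × 100.09 = 1410.5 g.
At 87.39% yield, actual mass of CaCO3 = 1410.5 × 0.8739 = 1232.6 g.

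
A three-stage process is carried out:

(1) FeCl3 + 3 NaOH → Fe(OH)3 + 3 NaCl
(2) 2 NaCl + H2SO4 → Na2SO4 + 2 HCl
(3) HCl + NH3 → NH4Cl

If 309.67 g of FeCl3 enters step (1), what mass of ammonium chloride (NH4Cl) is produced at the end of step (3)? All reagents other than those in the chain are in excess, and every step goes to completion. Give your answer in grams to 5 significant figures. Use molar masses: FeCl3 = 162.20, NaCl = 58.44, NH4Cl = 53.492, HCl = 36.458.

n(FeCl3) = 309.67 / 162.20 = 1.90919 mol.
Reaction (1): FeCl3→NaCl ratio 1:3 ⇒ n(NaCl) = 5.72756 mol.
Reaction (2): NaCl→HCl ratio 2:2 ⇒ n(HCl) = 5.72756 mol.
Reaction (3): HCl→NH4Cl ratio 1:1 ⇒ n(NH4Cl) = 5.72756 mol.
Mass of NH4Cl = 5.72756 × 53.492 = 306.379 g.

306.38 g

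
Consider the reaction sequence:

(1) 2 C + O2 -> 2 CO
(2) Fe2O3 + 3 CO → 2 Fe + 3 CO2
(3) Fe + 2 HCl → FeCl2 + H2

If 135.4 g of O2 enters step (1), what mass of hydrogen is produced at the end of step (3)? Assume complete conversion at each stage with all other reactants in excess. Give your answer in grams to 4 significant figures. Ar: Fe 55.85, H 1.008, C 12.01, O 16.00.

11.37 g

M(O2) = 2(16.00) = 32.00 g/mol.
M(H2) = 2(1.008) = 2.016 g/mol.
n(O2) = 135.4 / 32.00 = 4.2313 mol.
Reaction (1): O2→CO ratio 1:2 ⇒ n(CO) = 8.4625 mol.
Reaction (2): CO→Fe ratio 3:2 ⇒ n(Fe) = 5.6417 mol.
Reaction (3): Fe→H2 ratio 1:1 ⇒ n(H2) = 5.6417 mol.
Mass of H2 = 5.6417 × 2.016 = 11.374 g.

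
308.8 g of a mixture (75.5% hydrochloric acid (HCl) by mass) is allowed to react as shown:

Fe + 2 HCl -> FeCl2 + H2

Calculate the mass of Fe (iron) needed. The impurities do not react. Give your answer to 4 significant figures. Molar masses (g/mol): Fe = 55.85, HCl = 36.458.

178.6 g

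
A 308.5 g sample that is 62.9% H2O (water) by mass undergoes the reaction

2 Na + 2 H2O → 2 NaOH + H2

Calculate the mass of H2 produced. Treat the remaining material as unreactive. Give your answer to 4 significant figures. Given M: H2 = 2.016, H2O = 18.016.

Mass of pure H2O = 308.5 g × 0.629 = 194.05 g.
n(H2O) = 194.05 g / 18.016 g/mol = 10.771 mol.
From the equation the H2O:H2 mole ratio is 2:1, so n(H2) = 10.771 × 1/2 = 5.3854 mol.
Mass of H2 = 5.3854 mol × 2.016 g/mol = 10.857 g.

10.86 g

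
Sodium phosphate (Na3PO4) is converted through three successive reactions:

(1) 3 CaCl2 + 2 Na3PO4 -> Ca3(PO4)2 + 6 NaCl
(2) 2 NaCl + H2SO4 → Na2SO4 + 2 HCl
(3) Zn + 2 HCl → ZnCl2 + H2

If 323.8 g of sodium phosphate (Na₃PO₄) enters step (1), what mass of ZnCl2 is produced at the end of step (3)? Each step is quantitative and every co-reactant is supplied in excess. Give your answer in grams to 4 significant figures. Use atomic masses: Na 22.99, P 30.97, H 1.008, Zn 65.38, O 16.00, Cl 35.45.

403.8 g

M(Na3PO4) = 3(22.99) + 30.97 + 4(16.00) = 163.94 g/mol.
M(ZnCl2) = 65.38 + 2(35.45) = 136.28 g/mol.
n(Na3PO4) = 323.8 / 163.94 = 1.9751 mol.
Reaction (1): Na3PO4→NaCl ratio 2:6 ⇒ n(NaCl) = 5.9253 mol.
Reaction (2): NaCl→HCl ratio 2:2 ⇒ n(HCl) = 5.9253 mol.
Reaction (3): HCl→ZnCl2 ratio 2:1 ⇒ n(ZnCl2) = 2.9627 mol.
Mass of ZnCl2 = 2.9627 × 136.28 = 403.75 g.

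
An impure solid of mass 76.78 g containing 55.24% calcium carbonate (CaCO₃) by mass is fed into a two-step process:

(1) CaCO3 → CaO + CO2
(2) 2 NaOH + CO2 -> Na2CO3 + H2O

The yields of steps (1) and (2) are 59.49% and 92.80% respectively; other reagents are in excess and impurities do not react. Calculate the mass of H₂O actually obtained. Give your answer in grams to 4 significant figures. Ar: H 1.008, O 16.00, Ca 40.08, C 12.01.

4.215 g

Pure CaCO3 = 76.78 × 0.5524 = 42.413 g.
M(CaCO3) = 40.08 + 12.01 + 3(16.00) = 100.09 g/mol.
M(H2O) = 2(1.008) + 16.00 = 18.016 g/mol.
n(CaCO3) = 42.413 / 100.09 = 0.42375 mol.
Step 1 (CaCO3:CO2 = 1:1): theoretical n(CO2) = 0.42375 mol; at 59.49% yield, n(CO2) = 0.25209 mol.
Step 2 (CO2:H2O = 1:1): theoretical n(H2O) = 0.25209 mol, so theoretical mass = 0.25209 × 18.016 = 4.5416 g.
At 92.80% yield, actual mass of H2O = 4.5416 × 0.9280 = 4.2146 g.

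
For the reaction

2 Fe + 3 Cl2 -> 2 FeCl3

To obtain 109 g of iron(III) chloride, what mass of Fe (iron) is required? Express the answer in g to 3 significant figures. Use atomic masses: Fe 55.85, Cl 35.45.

37.5 g

M(FeCl3) = 55.85 + 3(35.45) = 162.20 g/mol.
M(Fe) = 55.85 g/mol.
n(FeCl3) = 109.0 g / 162.20 g/mol = 0.6720 mol.
From the equation the FeCl3:Fe mole ratio is 2:2, so n(Fe) = 0.6720 × 2/2 = 0.6720 mol.
Mass of Fe = 0.6720 mol × 55.85 g/mol = 37.53 g.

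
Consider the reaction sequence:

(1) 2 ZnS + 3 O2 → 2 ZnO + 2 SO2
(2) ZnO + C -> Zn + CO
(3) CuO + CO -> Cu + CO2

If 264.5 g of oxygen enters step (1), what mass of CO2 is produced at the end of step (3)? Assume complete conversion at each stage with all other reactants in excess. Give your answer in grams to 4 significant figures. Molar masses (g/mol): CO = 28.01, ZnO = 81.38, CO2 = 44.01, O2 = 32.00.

242.5 g

n(O2) = 264.5 / 32.00 = 8.2656 mol.
Reaction (1): O2→ZnO ratio 3:2 ⇒ n(ZnO) = 5.5104 mol.
Reaction (2): ZnO→CO ratio 1:1 ⇒ n(CO) = 5.5104 mol.
Reaction (3): CO→CO2 ratio 1:1 ⇒ n(CO2) = 5.5104 mol.
Mass of CO2 = 5.5104 × 44.01 = 242.51 g.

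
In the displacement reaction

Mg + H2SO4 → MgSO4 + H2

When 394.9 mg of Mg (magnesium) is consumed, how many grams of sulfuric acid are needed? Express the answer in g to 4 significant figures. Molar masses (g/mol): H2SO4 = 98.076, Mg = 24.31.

1.593 g

Convert: 394.9 mg = 0.39490 g.
n(Mg) = 0.39490 g / 24.31 g/mol = 0.016244 mol.
From the equation the Mg:H2SO4 mole ratio is 1:1, so n(H2SO4) = 0.016244 × 1/1 = 0.016244 mol.
Mass of H2SO4 = 0.016244 mol × 98.076 g/mol = 1.5932 g.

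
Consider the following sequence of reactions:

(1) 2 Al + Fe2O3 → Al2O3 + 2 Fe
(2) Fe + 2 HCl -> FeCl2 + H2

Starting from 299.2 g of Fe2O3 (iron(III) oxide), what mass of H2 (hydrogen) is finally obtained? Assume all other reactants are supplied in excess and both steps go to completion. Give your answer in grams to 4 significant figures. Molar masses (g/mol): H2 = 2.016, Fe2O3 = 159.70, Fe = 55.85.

7.554 g

n(Fe2O3) = 299.20 / 159.70 = 1.8735 mol.
Step 1 gives a 1:2 ratio of Fe2O3 to Fe, so n(Fe) = 3.7470 mol.
In step 2 the Fe:H2 ratio is 1:1, so n(H2) = 3.7470 mol.
Mass of H2 = 3.7470 × 2.016 = 7.5540 g.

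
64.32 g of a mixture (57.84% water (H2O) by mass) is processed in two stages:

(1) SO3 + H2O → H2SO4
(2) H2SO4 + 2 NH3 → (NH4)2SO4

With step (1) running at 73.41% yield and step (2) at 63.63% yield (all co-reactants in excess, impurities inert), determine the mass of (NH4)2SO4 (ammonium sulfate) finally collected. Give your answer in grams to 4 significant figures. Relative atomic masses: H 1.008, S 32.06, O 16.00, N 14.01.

127.5 g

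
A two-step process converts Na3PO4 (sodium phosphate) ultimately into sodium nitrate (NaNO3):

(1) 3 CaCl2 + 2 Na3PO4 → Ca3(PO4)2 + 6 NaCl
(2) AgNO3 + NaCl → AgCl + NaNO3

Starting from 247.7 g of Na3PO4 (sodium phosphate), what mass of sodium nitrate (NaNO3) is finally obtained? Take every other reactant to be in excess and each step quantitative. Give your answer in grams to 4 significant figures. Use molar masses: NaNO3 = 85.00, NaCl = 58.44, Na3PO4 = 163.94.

n(Na3PO4) = 247.70 / 163.94 = 1.5109 mol.
Step 1 gives a 2:6 ratio of Na3PO4 to NaCl, so n(NaCl) = 4.5328 mol.
In step 2 the NaCl:NaNO3 ratio is 1:1, so n(NaNO3) = 4.5328 mol.
Mass of NaNO3 = 4.5328 × 85.00 = 385.28 g.

385.3 g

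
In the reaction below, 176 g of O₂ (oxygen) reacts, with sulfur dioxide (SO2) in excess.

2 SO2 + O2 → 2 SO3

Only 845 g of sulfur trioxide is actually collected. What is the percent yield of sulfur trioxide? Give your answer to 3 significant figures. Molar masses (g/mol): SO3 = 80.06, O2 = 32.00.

96.0 %

n(O2) = 176.0 g / 32.00 g/mol = 5.500 mol.
From the equation the O2:SO3 mole ratio is 1:2, so n(SO3) = 5.500 × 2/1 = 11.00 mol.
Mass of SO3 = 11.00 mol × 80.06 g/mol = 880.7 g.
This is the theoretical yield. Percent yield = 845 g / 880.7 g × 100% = 95.95%.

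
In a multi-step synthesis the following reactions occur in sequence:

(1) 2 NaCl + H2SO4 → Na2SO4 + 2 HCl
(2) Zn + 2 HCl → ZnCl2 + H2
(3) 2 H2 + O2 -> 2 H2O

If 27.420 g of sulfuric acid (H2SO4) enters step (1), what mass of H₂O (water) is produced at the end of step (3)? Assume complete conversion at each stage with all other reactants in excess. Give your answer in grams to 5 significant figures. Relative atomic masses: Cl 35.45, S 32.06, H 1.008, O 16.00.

5.0369 g

M(H2SO4) = 2(1.008) + 32.06 + 4(16.00) = 98.076 g/mol.
M(H2O) = 2(1.008) + 16.00 = 18.016 g/mol.
n(H2SO4) = 27.420 / 98.076 = 0.279579 mol.
Reaction (1): H2SO4→HCl ratio 1:2 ⇒ n(HCl) = 0.559158 mol.
Reaction (2): HCl→H2 ratio 2:1 ⇒ n(H2) = 0.279579 mol.
Reaction (3): H2→H2O ratio 2:2 ⇒ n(H2O) = 0.279579 mol.
Mass of H2O = 0.279579 × 18.016 = 5.03690 g.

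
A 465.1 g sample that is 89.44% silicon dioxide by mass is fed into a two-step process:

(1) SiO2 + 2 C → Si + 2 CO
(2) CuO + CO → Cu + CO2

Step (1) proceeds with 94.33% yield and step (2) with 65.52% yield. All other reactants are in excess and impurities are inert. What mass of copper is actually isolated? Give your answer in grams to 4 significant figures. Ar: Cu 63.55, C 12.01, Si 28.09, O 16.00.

543.8 g

Pure SiO2 = 465.1 × 0.8944 = 415.99 g.
M(SiO2) = 28.09 + 2(16.00) = 60.09 g/mol.
M(Cu) = 63.55 g/mol.
n(SiO2) = 415.99 / 60.09 = 6.9227 mol.
Step 1 (SiO2:CO = 1:2): theoretical n(CO) = 13.845 mol; at 94.33% yield, n(CO) = 13.060 mol.
Step 2 (CO:Cu = 1:1): theoretical n(Cu) = 13.060 mol, so theoretical mass = 13.060 × 63.55 = 829.99 g.
At 65.52% yield, actual mass of Cu = 829.99 × 0.6552 = 543.81 g.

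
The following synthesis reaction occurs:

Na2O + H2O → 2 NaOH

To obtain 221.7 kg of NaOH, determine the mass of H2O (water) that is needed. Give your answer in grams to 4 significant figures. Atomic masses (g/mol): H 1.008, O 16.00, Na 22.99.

M(NaOH) = 22.99 + 16.00 + 1.008 = 39.998 g/mol.
M(H2O) = 2(1.008) + 16.00 = 18.016 g/mol.
Convert: 221.7 kg = 221700 g.
n(NaOH) = 221700 g / 39.998 g/mol = 5542.8 mol.
From the equation the NaOH:H2O mole ratio is 2:1, so n(H2O) = 5542.8 × 1/2 = 2771.4 mol.
Mass of H2O = 2771.4 mol × 18.016 g/mol = 49929 g.

49930 g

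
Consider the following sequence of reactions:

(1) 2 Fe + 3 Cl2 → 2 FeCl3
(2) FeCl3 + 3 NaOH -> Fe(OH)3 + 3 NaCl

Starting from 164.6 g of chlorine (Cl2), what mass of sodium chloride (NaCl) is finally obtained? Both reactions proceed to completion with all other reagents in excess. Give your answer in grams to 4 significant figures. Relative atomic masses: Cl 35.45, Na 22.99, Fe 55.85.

M(Cl2) = 2(35.45) = 70.90 g/mol.
M(NaCl) = 22.99 + 35.45 = 58.44 g/mol.
n(Cl2) = 164.60 / 70.90 = 2.3216 mol.
Step 1 gives a 3:2 ratio of Cl2 to FeCl3, so n(FeCl3) = 1.5477 mol.
In step 2 the FeCl3:NaCl ratio is 1:3, so n(NaCl) = 4.6432 mol.
Mass of NaCl = 4.6432 × 58.44 = 271.35 g.

271.3 g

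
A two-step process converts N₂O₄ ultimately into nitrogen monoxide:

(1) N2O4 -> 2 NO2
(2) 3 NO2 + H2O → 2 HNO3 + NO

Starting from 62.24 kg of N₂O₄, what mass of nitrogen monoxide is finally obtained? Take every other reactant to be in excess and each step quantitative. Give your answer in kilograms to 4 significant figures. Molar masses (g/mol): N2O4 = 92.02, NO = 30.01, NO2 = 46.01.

13.53 kg

62.24 kg = 62240 g.
n(N2O4) = 62240 / 92.02 = 676.37 mol.
Step 1 gives a 1:2 ratio of N2O4 to NO2, so n(NO2) = 1352.7 mol.
In step 2 the NO2:NO ratio is 3:1, so n(NO) = 450.92 mol.
Mass of NO = 450.92 × 30.01 = 13532 g = 13.53 kg.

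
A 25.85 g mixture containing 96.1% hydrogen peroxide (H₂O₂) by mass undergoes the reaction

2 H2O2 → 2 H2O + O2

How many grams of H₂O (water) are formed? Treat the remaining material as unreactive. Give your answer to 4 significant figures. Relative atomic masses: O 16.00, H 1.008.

Mass of pure H2O2 = 25.85 g × 0.961 = 24.842 g.
M(H2O2) = 2(1.008) + 2(16.00) = 34.016 g/mol.
M(H2O) = 2(1.008) + 16.00 = 18.016 g/mol.
n(H2O2) = 24.842 g / 34.016 g/mol = 0.73030 mol.
From the equation the H2O2:H2O mole ratio is 2:2, so n(H2O) = 0.73030 × 2/2 = 0.73030 mol.
Mass of H2O = 0.73030 mol × 18.016 g/mol = 13.157 g.

13.16 g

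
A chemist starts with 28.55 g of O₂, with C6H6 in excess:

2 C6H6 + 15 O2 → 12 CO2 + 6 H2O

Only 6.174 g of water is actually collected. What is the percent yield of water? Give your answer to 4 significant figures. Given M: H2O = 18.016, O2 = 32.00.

96.03 %

n(O2) = 28.550 g / 32.00 g/mol = 0.89219 mol.
From the equation the O2:H2O mole ratio is 15:6, so n(H2O) = 0.89219 × 6/15 = 0.35687 mol.
Mass of H2O = 0.35687 mol × 18.016 g/mol = 6.4295 g.
This is the theoretical yield. Percent yield = 6.174 g / 6.4295 g × 100% = 96.027%.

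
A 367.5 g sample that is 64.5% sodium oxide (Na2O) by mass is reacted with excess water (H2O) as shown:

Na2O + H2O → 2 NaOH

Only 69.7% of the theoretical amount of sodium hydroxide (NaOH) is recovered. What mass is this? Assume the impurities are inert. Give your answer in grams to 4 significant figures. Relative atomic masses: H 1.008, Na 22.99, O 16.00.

Pure Na2O available = 367.5 g × 0.645 = 237.04 g.
M(Na2O) = 2(22.99) + 16.00 = 61.98 g/mol.
M(NaOH) = 22.99 + 16.00 + 1.008 = 39.998 g/mol.
n(Na2O) = 237.04 g / 61.98 g/mol = 3.8244 mol.
From the equation the Na2O:NaOH mole ratio is 1:2, so n(NaOH) = 3.8244 × 2/1 = 7.6488 mol.
Mass of NaOH = 7.6488 mol × 39.998 g/mol = 305.94 g.
Actual mass collected = 305.94 g × 0.697 = 213.24 g.

213.2 g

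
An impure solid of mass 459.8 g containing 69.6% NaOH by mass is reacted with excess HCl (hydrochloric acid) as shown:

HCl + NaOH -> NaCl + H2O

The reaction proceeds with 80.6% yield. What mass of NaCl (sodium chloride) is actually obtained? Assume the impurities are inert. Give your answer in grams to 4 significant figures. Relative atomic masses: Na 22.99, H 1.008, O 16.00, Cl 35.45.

376.9 g

Pure NaOH available = 459.8 g × 0.696 = 320.02 g.
M(NaOH) = 22.99 + 16.00 + 1.008 = 39.998 g/mol.
M(NaCl) = 22.99 + 35.45 = 58.44 g/mol.
n(NaOH) = 320.02 g / 39.998 g/mol = 8.0009 mol.
From the equation the NaOH:NaCl mole ratio is 1:1, so n(NaCl) = 8.0009 × 1/1 = 8.0009 mol.
Mass of NaCl = 8.0009 mol × 58.44 g/mol = 467.57 g.
Actual mass collected = 467.57 g × 0.806 = 376.86 g.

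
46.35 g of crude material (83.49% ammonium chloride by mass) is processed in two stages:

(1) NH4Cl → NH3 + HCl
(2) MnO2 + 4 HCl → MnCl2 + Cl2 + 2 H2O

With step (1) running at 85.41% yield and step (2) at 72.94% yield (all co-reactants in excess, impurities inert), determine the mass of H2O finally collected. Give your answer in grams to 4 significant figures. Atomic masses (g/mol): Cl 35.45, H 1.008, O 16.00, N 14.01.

Pure NH4Cl = 46.35 × 0.8349 = 38.698 g.
M(NH4Cl) = 14.01 + 4(1.008) + 35.45 = 53.492 g/mol.
M(H2O) = 2(1.008) + 16.00 = 18.016 g/mol.
n(NH4Cl) = 38.698 / 53.492 = 0.72343 mol.
Step 1 (NH4Cl:HCl = 1:1): theoretical n(HCl) = 0.72343 mol; at 85.41% yield, n(HCl) = 0.61788 mol.
Step 2 (HCl:H2O = 4:2): theoretical n(H2O) = 0.30894 mol, so theoretical mass = 0.30894 × 18.016 = 5.5659 g.
At 72.94% yield, actual mass of H2O = 5.5659 × 0.7294 = 4.0597 g.

4.060 g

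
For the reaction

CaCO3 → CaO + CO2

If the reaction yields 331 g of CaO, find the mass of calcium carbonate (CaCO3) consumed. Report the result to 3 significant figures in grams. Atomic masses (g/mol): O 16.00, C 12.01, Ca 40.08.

591 g

M(CaO) = 40.08 + 16.00 = 56.08 g/mol.
M(CaCO3) = 40.08 + 12.01 + 3(16.00) = 100.09 g/mol.
n(CaO) = 331.0 g / 56.08 g/mol = 5.902 mol.
From the equation the CaO:CaCO3 mole ratio is 1:1, so n(CaCO3) = 5.902 × 1/1 = 5.902 mol.
Mass of CaCO3 = 5.902 mol × 100.09 g/mol = 590.8 g.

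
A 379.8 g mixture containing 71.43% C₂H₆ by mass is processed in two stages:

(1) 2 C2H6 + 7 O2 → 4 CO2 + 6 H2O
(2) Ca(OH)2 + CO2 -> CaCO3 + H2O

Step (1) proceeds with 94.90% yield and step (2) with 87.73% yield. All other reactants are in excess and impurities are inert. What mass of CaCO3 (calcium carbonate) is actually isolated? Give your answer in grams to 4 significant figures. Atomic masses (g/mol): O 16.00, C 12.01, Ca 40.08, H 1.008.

1504 g

Pure C2H6 = 379.8 × 0.7143 = 271.29 g.
M(C2H6) = 2(12.01) + 6(1.008) = 30.068 g/mol.
M(CaCO3) = 40.08 + 12.01 + 3(16.00) = 100.09 g/mol.
n(C2H6) = 271.29 / 30.068 = 9.0226 mol.
Step 1 (C2H6:CO2 = 2:4): theoretical n(CO2) = 18.045 mol; at 94.90% yield, n(CO2) = 17.125 mol.
Step 2 (CO2:CaCO3 = 1:1): theoretical n(CaCO3) = 17.125 mol, so theoretical mass = 17.125 × 100.09 = 1714.0 g.
At 87.73% yield, actual mass of CaCO3 = 1714.0 × 0.8773 = 1503.7 g.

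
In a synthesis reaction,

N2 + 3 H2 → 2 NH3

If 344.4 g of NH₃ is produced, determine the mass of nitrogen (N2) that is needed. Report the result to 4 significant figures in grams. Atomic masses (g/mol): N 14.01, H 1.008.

283.3 g

M(NH3) = 14.01 + 3(1.008) = 17.034 g/mol.
M(N2) = 2(14.01) = 28.02 g/mol.
n(NH3) = 344.40 g / 17.034 g/mol = 20.218 mol.
From the equation the NH3:N2 mole ratio is 2:1, so n(N2) = 20.218 × 1/2 = 10.109 mol.
Mass of N2 = 10.109 mol × 28.02 g/mol = 283.26 g.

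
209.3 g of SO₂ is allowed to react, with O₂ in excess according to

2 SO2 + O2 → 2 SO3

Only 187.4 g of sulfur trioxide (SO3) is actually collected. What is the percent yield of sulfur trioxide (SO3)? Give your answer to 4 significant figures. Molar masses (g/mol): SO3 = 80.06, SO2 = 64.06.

n(SO2) = 209.30 g / 64.06 g/mol = 3.2672 mol.
From the equation the SO2:SO3 mole ratio is 2:2, so n(SO3) = 3.2672 × 2/2 = 3.2672 mol.
Mass of SO3 = 3.2672 mol × 80.06 g/mol = 261.58 g.
This is the theoretical yield. Percent yield = 187.4 g / 261.58 g × 100% = 71.643%.

71.64 %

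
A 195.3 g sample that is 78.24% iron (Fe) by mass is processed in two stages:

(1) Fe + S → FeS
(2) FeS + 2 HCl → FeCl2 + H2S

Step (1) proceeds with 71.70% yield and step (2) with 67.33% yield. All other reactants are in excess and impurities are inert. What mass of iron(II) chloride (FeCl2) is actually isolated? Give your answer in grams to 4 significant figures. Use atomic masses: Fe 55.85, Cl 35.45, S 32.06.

Pure Fe = 195.3 × 0.7824 = 152.80 g.
M(Fe) = 55.85 g/mol.
M(FeCl2) = 55.85 + 2(35.45) = 126.75 g/mol.
n(Fe) = 152.80 / 55.85 = 2.7359 mol.
Step 1 (Fe:FeS = 1:1): theoretical n(FeS) = 2.7359 mol; at 71.70% yield, n(FeS) = 1.9617 mol.
Step 2 (FeS:FeCl2 = 1:1): theoretical n(FeCl2) = 1.9617 mol, so theoretical mass = 1.9617 × 126.75 = 248.64 g.
At 67.33% yield, actual mass of FeCl2 = 248.64 × 0.6733 = 167.41 g.

167.4 g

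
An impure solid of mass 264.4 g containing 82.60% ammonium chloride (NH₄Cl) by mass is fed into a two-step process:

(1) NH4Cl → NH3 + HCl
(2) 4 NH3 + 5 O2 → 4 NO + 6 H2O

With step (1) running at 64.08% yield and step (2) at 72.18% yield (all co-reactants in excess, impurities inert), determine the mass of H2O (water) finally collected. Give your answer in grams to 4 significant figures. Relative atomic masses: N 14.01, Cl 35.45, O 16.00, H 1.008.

51.03 g

Pure NH4Cl = 264.4 × 0.8260 = 218.39 g.
M(NH4Cl) = 14.01 + 4(1.008) + 35.45 = 53.492 g/mol.
M(H2O) = 2(1.008) + 16.00 = 18.016 g/mol.
n(NH4Cl) = 218.39 / 53.492 = 4.0827 mol.
Step 1 (NH4Cl:NH3 = 1:1): theoretical n(NH3) = 4.0827 mol; at 64.08% yield, n(NH3) = 2.6162 mol.
Step 2 (NH3:H2O = 4:6): theoretical n(H2O) = 3.9243 mol, so theoretical mass = 3.9243 × 18.016 = 70.701 g.
At 72.18% yield, actual mass of H2O = 70.701 × 0.7218 = 51.032 g.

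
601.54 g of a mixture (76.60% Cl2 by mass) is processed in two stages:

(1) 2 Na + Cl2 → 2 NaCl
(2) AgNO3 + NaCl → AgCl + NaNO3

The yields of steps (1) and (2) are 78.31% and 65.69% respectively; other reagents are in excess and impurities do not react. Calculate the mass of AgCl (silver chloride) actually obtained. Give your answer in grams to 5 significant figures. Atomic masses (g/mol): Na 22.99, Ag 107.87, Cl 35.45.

958.30 g

Pure Cl2 = 601.54 × 0.7660 = 460.780 g.
M(Cl2) = 2(35.45) = 70.90 g/mol.
M(AgCl) = 107.87 + 35.45 = 143.32 g/mol.
n(Cl2) = 460.780 / 70.90 = 6.49901 mol.
Step 1 (Cl2:NaCl = 1:2): theoretical n(NaCl) = 12.9980 mol; at 78.31% yield, n(NaCl) = 10.1787 mol.
Step 2 (NaCl:AgCl = 1:1): theoretical n(AgCl) = 10.1787 mol, so theoretical mass = 10.1787 × 143.32 = 1458.82 g.
At 65.69% yield, actual mass of AgCl = 1458.82 × 0.6569 = 958.297 g.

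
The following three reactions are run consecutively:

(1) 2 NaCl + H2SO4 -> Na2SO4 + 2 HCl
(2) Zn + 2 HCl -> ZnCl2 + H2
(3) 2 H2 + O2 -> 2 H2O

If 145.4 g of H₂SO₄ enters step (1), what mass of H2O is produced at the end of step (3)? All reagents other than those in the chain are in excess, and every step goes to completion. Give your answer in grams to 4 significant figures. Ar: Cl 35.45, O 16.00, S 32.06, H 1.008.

26.71 g

M(H2SO4) = 2(1.008) + 32.06 + 4(16.00) = 98.076 g/mol.
M(H2O) = 2(1.008) + 16.00 = 18.016 g/mol.
n(H2SO4) = 145.4 / 98.076 = 1.4825 mol.
Reaction (1): H2SO4→HCl ratio 1:2 ⇒ n(HCl) = 2.9650 mol.
Reaction (2): HCl→H2 ratio 2:1 ⇒ n(H2) = 1.4825 mol.
Reaction (3): H2→H2O ratio 2:2 ⇒ n(H2O) = 1.4825 mol.
Mass of H2O = 1.4825 × 18.016 = 26.709 g.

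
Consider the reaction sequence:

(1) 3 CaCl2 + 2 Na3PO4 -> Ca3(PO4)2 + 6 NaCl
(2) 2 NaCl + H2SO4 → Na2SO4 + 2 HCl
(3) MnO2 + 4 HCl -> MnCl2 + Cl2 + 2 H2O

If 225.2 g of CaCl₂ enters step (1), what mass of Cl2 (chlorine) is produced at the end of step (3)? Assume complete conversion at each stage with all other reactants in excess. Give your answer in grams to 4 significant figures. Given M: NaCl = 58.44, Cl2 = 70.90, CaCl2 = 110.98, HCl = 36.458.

n(CaCl2) = 225.2 / 110.98 = 2.0292 mol.
Reaction (1): CaCl2→NaCl ratio 3:6 ⇒ n(NaCl) = 4.0584 mol.
Reaction (2): NaCl→HCl ratio 2:2 ⇒ n(HCl) = 4.0584 mol.
Reaction (3): HCl→Cl2 ratio 4:1 ⇒ n(Cl2) = 1.0146 mol.
Mass of Cl2 = 1.0146 × 70.90 = 71.935 g.

71.93 g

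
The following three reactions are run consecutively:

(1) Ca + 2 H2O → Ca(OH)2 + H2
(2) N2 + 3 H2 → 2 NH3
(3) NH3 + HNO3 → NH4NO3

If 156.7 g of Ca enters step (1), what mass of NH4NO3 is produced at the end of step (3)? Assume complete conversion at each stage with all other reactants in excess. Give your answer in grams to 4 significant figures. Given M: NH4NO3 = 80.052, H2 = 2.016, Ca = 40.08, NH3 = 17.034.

208.7 g

n(Ca) = 156.7 / 40.08 = 3.9097 mol.
Reaction (1): Ca→H2 ratio 1:1 ⇒ n(H2) = 3.9097 mol.
Reaction (2): H2→NH3 ratio 3:2 ⇒ n(NH3) = 2.6065 mol.
Reaction (3): NH3→NH4NO3 ratio 1:1 ⇒ n(NH4NO3) = 2.6065 mol.
Mass of NH4NO3 = 2.6065 × 80.052 = 208.65 g.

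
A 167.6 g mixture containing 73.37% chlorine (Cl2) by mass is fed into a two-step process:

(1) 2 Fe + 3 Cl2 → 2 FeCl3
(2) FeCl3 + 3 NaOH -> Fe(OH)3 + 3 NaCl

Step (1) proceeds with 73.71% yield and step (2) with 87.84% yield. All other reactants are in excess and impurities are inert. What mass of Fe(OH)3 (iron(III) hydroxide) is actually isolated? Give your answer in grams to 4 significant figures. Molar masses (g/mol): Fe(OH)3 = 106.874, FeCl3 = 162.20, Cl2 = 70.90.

80.01 g

Pure Cl2 = 167.6 × 0.7337 = 122.97 g.
n(Cl2) = 122.97 / 70.90 = 1.7344 mol.
Step 1 (Cl2:FeCl3 = 3:2): theoretical n(FeCl3) = 1.1563 mol; at 73.71% yield, n(FeCl3) = 0.85228 mol.
Step 2 (FeCl3:Fe(OH)3 = 1:1): theoretical n(Fe(OH)3) = 0.85228 mol, so theoretical mass = 0.85228 × 106.874 = 91.086 g.
At 87.84% yield, actual mass of Fe(OH)3 = 91.086 × 0.8784 = 80.010 g.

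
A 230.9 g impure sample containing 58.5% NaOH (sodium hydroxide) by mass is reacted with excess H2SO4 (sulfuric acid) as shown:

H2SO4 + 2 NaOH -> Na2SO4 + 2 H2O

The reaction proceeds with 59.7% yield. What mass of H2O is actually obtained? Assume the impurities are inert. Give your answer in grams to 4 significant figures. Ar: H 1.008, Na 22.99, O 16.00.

36.32 g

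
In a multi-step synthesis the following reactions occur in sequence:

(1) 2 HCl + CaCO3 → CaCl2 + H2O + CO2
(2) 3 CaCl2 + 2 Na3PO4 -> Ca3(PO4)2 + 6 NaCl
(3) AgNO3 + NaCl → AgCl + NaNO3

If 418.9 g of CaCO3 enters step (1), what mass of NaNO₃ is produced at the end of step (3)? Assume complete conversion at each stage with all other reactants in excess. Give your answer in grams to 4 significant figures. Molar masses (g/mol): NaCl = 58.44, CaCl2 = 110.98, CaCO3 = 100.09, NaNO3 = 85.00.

n(CaCO3) = 418.9 / 100.09 = 4.1852 mol.
Reaction (1): CaCO3→CaCl2 ratio 1:1 ⇒ n(CaCl2) = 4.1852 mol.
Reaction (2): CaCl2→NaCl ratio 3:6 ⇒ n(NaCl) = 8.3705 mol.
Reaction (3): NaCl→NaNO3 ratio 1:1 ⇒ n(NaNO3) = 8.3705 mol.
Mass of NaNO3 = 8.3705 × 85.00 = 711.49 g.

711.5 g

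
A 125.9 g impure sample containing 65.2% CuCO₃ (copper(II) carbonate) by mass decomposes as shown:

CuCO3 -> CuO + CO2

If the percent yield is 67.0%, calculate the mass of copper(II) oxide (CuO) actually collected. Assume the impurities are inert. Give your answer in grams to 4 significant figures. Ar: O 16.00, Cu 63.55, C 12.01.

Pure CuCO3 available = 125.9 g × 0.652 = 82.087 g.
M(CuCO3) = 63.55 + 12.01 + 3(16.00) = 123.56 g/mol.
M(CuO) = 63.55 + 16.00 = 79.55 g/mol.
n(CuCO3) = 82.087 g / 123.56 g/mol = 0.66435 mol.
From the equation the CuCO3:CuO mole ratio is 1:1, so n(CuO) = 0.66435 × 1/1 = 0.66435 mol.
Mass of CuO = 0.66435 mol × 79.55 g/mol = 52.849 g.
Actual mass collected = 52.849 g × 0.670 = 35.409 g.

35.41 g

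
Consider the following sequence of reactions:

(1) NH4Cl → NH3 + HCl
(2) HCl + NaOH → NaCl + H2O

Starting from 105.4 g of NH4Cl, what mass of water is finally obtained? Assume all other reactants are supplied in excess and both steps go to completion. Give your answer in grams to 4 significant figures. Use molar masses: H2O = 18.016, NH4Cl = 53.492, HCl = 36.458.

n(NH4Cl) = 105.40 / 53.492 = 1.9704 mol.
Step 1 gives a 1:1 ratio of NH4Cl to HCl, so n(HCl) = 1.9704 mol.
In step 2 the HCl:H2O ratio is 1:1, so n(H2O) = 1.9704 mol.
Mass of H2O = 1.9704 × 18.016 = 35.499 g.

35.50 g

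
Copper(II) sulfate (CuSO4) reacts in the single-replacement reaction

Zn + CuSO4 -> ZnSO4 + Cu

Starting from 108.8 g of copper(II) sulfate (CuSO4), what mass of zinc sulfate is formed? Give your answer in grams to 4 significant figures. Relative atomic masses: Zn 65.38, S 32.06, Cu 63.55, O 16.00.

M(CuSO4) = 63.55 + 32.06 + 4(16.00) = 159.61 g/mol.
M(ZnSO4) = 65.38 + 32.06 + 4(16.00) = 161.44 g/mol.
n(CuSO4) = 108.80 g / 159.61 g/mol = 0.68166 mol.
From the equation the CuSO4:ZnSO4 mole ratio is 1:1, so n(ZnSO4) = 0.68166 × 1/1 = 0.68166 mol.
Mass of ZnSO4 = 0.68166 mol × 161.44 g/mol = 110.05 g.

110.0 g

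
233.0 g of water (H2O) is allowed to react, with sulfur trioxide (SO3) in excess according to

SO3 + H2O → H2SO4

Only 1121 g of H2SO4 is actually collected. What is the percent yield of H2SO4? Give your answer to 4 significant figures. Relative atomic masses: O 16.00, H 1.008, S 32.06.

M(H2O) = 2(1.008) + 16.00 = 18.016 g/mol.
M(H2SO4) = 2(1.008) + 32.06 + 4(16.00) = 98.076 g/mol.
n(H2O) = 233.00 g / 18.016 g/mol = 12.933 mol.
From the equation the H2O:H2SO4 mole ratio is 1:1, so n(H2SO4) = 12.933 × 1/1 = 12.933 mol.
Mass of H2SO4 = 12.933 mol × 98.076 g/mol = 1268.4 g.
This is the theoretical yield. Percent yield = 1121 g / 1268.4 g × 100% = 88.378%.

88.38 %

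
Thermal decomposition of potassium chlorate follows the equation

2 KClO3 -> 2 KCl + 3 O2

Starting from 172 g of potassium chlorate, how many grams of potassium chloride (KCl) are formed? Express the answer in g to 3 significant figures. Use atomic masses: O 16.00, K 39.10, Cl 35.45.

105 g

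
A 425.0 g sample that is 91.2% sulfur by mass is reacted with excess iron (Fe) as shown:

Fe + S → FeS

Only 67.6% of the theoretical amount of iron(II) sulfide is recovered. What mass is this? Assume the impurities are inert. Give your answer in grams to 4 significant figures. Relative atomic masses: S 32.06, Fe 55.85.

718.5 g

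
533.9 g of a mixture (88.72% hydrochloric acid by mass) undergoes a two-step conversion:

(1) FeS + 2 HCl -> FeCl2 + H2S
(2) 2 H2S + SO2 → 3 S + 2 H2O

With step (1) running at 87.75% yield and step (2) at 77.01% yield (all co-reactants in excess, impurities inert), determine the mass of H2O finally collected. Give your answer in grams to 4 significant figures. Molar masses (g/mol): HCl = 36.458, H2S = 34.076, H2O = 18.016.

Pure HCl = 533.9 × 0.8872 = 473.68 g.
n(HCl) = 473.68 / 36.458 = 12.992 mol.
Step 1 (HCl:H2S = 2:1): theoretical n(H2S) = 6.4962 mol; at 87.75% yield, n(H2S) = 5.7004 mol.
Step 2 (H2S:H2O = 2:2): theoretical n(H2O) = 5.7004 mol, so theoretical mass = 5.7004 × 18.016 = 102.70 g.
At 77.01% yield, actual mass of H2O = 102.70 × 0.7701 = 79.088 g.

79.09 g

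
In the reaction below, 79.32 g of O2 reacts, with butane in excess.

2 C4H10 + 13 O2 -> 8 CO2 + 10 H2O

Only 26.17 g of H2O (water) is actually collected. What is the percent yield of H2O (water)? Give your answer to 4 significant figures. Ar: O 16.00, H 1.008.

76.18 %

M(O2) = 2(16.00) = 32.00 g/mol.
M(H2O) = 2(1.008) + 16.00 = 18.016 g/mol.
n(O2) = 79.320 g / 32.00 g/mol = 2.4787 mol.
From the equation the O2:H2O mole ratio is 13:10, so n(H2O) = 2.4787 × 10/13 = 1.9067 mol.
Mass of H2O = 1.9067 mol × 18.016 g/mol = 34.352 g.
This is the theoretical yield. Percent yield = 26.17 g / 34.352 g × 100% = 76.183%.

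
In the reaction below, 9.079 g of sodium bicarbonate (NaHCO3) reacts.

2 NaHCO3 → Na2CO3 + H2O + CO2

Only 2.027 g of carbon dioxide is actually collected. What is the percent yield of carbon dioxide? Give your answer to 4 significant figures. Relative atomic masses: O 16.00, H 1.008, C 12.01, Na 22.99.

85.23 %

M(NaHCO3) = 22.99 + 1.008 + 12.01 + 3(16.00) = 84.008 g/mol.
M(CO2) = 12.01 + 2(16.00) = 44.01 g/mol.
n(NaHCO3) = 9.0790 g / 84.008 g/mol = 0.10807 mol.
From the equation the NaHCO3:CO2 mole ratio is 2:1, so n(CO2) = 0.10807 × 1/2 = 0.054037 mol.
Mass of CO2 = 0.054037 mol × 44.01 g/mol = 2.3781 g.
This is the theoretical yield. Percent yield = 2.027 g / 2.3781 g × 100% = 85.234%.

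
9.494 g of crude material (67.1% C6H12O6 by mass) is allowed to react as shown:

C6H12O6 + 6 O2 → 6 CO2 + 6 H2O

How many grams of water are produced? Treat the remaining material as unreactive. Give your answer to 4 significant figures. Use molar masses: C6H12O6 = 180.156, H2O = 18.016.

3.822 g

Mass of pure C6H12O6 = 9.494 g × 0.671 = 6.3705 g.
n(C6H12O6) = 6.3705 g / 180.156 g/mol = 0.035361 mol.
From the equation the C6H12O6:H2O mole ratio is 1:6, so n(H2O) = 0.035361 × 6/1 = 0.21217 mol.
Mass of H2O = 0.21217 mol × 18.016 g/mol = 3.8224 g.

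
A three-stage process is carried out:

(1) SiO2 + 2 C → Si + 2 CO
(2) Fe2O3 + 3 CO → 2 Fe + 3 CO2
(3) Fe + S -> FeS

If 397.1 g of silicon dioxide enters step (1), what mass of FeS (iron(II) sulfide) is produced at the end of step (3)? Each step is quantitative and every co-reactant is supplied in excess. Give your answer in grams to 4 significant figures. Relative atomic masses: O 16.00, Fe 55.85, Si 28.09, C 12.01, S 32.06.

774.6 g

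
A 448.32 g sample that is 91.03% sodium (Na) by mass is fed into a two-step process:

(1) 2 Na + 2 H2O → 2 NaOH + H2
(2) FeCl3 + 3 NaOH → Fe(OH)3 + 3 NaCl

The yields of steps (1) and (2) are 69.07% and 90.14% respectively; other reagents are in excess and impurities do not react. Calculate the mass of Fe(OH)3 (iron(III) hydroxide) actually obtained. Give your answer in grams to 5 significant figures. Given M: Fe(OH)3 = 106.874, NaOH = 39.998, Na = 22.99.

393.72 g

Pure Na = 448.32 × 0.9103 = 408.106 g.
n(Na) = 408.106 / 22.99 = 17.7514 mol.
Step 1 (Na:NaOH = 2:2): theoretical n(NaOH) = 17.7514 mol; at 69.07% yield, n(NaOH) = 12.2609 mol.
Step 2 (NaOH:Fe(OH)3 = 3:1): theoretical n(Fe(OH)3) = 4.08697 mol, so theoretical mass = 4.08697 × 106.874 = 436.791 g.
At 90.14% yield, actual mass of Fe(OH)3 = 436.791 × 0.9014 = 393.724 g.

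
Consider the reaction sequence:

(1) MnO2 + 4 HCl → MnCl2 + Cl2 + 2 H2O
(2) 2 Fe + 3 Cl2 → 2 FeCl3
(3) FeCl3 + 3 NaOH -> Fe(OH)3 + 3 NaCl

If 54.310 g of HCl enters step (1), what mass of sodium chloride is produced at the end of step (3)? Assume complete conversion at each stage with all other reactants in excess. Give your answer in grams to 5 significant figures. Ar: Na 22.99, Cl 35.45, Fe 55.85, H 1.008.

43.528 g

M(HCl) = 1.008 + 35.45 = 36.458 g/mol.
M(NaCl) = 22.99 + 35.45 = 58.44 g/mol.
n(HCl) = 54.310 / 36.458 = 1.48966 mol.
Reaction (1): HCl→Cl2 ratio 4:1 ⇒ n(Cl2) = 0.372415 mol.
Reaction (2): Cl2→FeCl3 ratio 3:2 ⇒ n(FeCl3) = 0.248277 mol.
Reaction (3): FeCl3→NaCl ratio 1:3 ⇒ n(NaCl) = 0.744830 mol.
Mass of NaCl = 0.744830 × 58.44 = 43.5278 g.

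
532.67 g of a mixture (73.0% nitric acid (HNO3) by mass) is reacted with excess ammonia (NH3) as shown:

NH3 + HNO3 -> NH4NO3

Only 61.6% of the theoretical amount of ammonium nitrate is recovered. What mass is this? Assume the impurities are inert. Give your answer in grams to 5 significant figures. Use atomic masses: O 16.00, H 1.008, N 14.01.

304.28 g

Pure HNO3 available = 532.67 g × 0.730 = 388.849 g.
M(HNO3) = 1.008 + 14.01 + 3(16.00) = 63.018 g/mol.
M(NH4NO3) = 2(14.01) + 4(1.008) + 3(16.00) = 80.052 g/mol.
n(HNO3) = 388.849 g / 63.018 g/mol = 6.17044 mol.
From the equation the HNO3:NH4NO3 mole ratio is 1:1, so n(NH4NO3) = 6.17044 × 1/1 = 6.17044 mol.
Mass of NH4NO3 = 6.17044 mol × 80.052 g/mol = 493.956 g.
Actual mass collected = 493.956 g × 0.616 = 304.277 g.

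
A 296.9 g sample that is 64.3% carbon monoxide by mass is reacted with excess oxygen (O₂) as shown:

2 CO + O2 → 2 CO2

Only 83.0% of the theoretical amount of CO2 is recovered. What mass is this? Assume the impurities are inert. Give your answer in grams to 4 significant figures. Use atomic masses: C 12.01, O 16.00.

Pure CO available = 296.9 g × 0.643 = 190.91 g.
M(CO) = 12.01 + 16.00 = 28.01 g/mol.
M(CO2) = 12.01 + 2(16.00) = 44.01 g/mol.
n(CO) = 190.91 g / 28.01 g/mol = 6.8157 mol.
From the equation the CO:CO2 mole ratio is 2:2, so n(CO2) = 6.8157 × 2/2 = 6.8157 mol.
Mass of CO2 = 6.8157 mol × 44.01 g/mol = 299.96 g.
Actual mass collected = 299.96 g × 0.830 = 248.96 g.

249.0 g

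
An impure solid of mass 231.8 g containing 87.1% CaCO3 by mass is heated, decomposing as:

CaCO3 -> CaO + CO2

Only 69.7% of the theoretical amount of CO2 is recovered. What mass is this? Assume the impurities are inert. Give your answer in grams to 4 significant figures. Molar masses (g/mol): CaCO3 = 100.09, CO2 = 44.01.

61.88 g

Pure CaCO3 available = 231.8 g × 0.871 = 201.90 g.
n(CaCO3) = 201.90 g / 100.09 g/mol = 2.0172 mol.
From the equation the CaCO3:CO2 mole ratio is 1:1, so n(CO2) = 2.0172 × 1/1 = 2.0172 mol.
Mass of CO2 = 2.0172 mol × 44.01 g/mol = 88.775 g.
Actual mass collected = 88.775 g × 0.697 = 61.876 g.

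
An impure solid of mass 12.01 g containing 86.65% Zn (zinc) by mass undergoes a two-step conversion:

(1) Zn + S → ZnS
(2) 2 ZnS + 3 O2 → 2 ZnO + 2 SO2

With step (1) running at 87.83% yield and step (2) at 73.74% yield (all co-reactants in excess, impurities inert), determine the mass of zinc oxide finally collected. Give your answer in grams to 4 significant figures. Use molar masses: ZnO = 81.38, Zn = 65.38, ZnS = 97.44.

Pure Zn = 12.01 × 0.8665 = 10.407 g.
n(Zn) = 10.407 / 65.38 = 0.15917 mol.
Step 1 (Zn:ZnS = 1:1): theoretical n(ZnS) = 0.15917 mol; at 87.83% yield, n(ZnS) = 0.13980 mol.
Step 2 (ZnS:ZnO = 2:2): theoretical n(ZnO) = 0.13980 mol, so theoretical mass = 0.13980 × 81.38 = 11.377 g.
At 73.74% yield, actual mass of ZnO = 11.377 × 0.7374 = 8.3894 g.

8.389 g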